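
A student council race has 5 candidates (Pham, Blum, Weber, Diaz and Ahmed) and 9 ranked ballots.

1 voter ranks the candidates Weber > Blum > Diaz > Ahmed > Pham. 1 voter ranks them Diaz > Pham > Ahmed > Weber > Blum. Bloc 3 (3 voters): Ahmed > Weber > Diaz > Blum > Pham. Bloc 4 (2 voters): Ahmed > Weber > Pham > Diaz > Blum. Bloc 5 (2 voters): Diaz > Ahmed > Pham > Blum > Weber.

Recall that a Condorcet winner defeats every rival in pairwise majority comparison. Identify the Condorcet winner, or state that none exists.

Check each pair by majority over 9 ballots:
Pham vs Blum: Pham wins 5–4.
Pham vs Weber: Weber, 6–3.
Pham vs Diaz: Pham preferred on 2 ballots; Diaz wins 7–2.
Pham vs Ahmed: Pham preferred on 1 ballot; Ahmed wins 8–1.
Blum vs Weber: Blum preferred on 2 ballots; Weber wins 7–2.
Blum vs Diaz: Diaz wins 8–1.
Blum vs Ahmed: 1 to 8, Ahmed.
Weber–Diaz: Weber 6–3.
Weber vs Ahmed: Ahmed wins 8–1.
Diaz vs Ahmed: 1+1+2 = 4 for Diaz, 5 for Ahmed — Ahmed by 5–4.
Ahmed beats each of Pham, Blum, Weber, Diaz — Ahmed is the Condorcet winner.

Ahmed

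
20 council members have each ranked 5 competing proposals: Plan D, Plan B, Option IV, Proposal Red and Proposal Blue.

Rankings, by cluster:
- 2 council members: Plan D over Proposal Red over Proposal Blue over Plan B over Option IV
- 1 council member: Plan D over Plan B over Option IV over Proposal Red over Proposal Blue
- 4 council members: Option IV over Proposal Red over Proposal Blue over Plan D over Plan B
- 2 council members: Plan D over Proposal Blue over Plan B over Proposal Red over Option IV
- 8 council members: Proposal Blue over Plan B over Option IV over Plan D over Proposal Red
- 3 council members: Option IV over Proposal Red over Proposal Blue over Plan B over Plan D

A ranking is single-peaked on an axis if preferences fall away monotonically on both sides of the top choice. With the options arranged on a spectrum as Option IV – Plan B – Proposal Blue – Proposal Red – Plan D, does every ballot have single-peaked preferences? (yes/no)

Axis positions: Option IV=1, Plan B=2, Proposal Blue=3, Proposal Red=4, Plan D=5.
Cluster 1 (peak Plan D at position 5): ranking walks positions 5-4-3-2-1, expanding outward from the peak — single-peaked.
Cluster 2: ranking walks positions 5-2-1-4-3; Plan B is ranked above Proposal Red even though Proposal Red lies between Plan B and the peak Plan D on the axis — preferences dip and rise again. Not single-peaked.
Cluster 3: ranking walks positions 1-4-3-5-2; Proposal Red is ranked above Plan B even though Plan B lies between Proposal Red and the peak Option IV on the axis — preferences dip and rise again. Not single-peaked.
Cluster 4: ranking walks positions 5-3-2-4-1; Proposal Blue is ranked above Proposal Red even though Proposal Red lies between Proposal Blue and the peak Plan D on the axis — preferences dip and rise again. Not single-peaked.
Cluster 5: ranking walks positions 3-2-1-5-4; Plan D is ranked above Proposal Red even though Proposal Red lies between Plan D and the peak Proposal Blue on the axis — preferences dip and rise again. Not single-peaked.
Cluster 6: ranking walks positions 1-4-3-2-5; Proposal Red is ranked above Plan B even though Plan B lies between Proposal Red and the peak Option IV on the axis — preferences dip and rise again. Not single-peaked.
Cluster 2 violates single-peakedness, so the profile is not single-peaked on this axis.

no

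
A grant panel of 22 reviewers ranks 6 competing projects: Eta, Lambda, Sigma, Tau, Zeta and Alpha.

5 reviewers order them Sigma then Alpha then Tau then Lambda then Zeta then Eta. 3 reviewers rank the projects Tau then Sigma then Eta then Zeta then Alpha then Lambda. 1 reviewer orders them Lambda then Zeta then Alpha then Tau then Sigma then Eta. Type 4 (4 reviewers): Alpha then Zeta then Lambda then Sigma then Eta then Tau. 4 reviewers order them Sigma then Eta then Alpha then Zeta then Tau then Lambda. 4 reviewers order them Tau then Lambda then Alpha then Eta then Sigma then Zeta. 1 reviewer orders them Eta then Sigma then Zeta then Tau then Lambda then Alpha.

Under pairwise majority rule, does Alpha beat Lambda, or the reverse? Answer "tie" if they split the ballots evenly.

Alpha

Ballots ranking Alpha above Lambda: 5 + 3 + 4 + 4 = 16.
Ballots ranking Lambda above Alpha: 22 − 16 = 6.
Alpha wins the head-to-head 16–6.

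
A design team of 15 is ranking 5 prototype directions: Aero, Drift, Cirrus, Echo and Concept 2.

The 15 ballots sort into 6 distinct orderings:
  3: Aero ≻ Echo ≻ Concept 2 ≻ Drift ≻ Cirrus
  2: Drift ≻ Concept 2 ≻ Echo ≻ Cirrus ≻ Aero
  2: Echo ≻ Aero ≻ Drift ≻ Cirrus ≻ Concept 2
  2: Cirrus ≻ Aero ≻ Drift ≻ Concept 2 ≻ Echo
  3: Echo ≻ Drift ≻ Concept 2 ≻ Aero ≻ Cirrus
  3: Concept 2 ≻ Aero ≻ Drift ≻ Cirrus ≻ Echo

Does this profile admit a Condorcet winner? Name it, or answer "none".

Head-to-head results (15 engineers):
Aero vs Drift: 3+2+2+3 = 10 for Aero, 5 for Drift — Aero by 10–5.
Aero vs Cirrus: Aero, 11–4.
Aero vs Echo: 8 to 7, Aero.
Aero vs Concept 2: 7 to 8, Concept 2.
Drift vs Cirrus: Drift preferred on 3+2+2+3+3 = 13 ballots; Drift wins 13–2.
Drift vs Echo: 2+2+3 = 7 for Drift, 8 for Echo — Echo by 8–7.
Drift vs Concept 2: 2+2+2+3 = 9 for Drift, 6 for Concept 2 — Drift by 9–6.
Cirrus vs Echo: 5 to 10, Echo.
Cirrus vs Concept 2: 2+2 = 4 for Cirrus, 11 for Concept 2 — Concept 2 by 11–4.
Echo vs Concept 2: 3+2+3 = 8 for Echo, 7 for Concept 2 — Echo by 8–7.
Each design drops at least one matchup (Aero loses to Concept 2; Drift loses to Aero; Cirrus loses to Aero; Echo loses to Aero; Concept 2 loses to Drift); the cycle Aero → Drift → Concept 2 → Aero rules out a Condorcet winner.

none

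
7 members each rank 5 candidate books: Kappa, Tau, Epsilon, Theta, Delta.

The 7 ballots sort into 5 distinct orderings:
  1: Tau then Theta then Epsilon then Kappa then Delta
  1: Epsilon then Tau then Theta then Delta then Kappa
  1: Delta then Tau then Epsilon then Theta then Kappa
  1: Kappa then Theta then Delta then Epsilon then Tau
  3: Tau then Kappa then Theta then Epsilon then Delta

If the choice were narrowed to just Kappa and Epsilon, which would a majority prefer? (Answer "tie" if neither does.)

Kappa

Ballots ranking Kappa above Epsilon: 1 + 3 = 4.
Ballots ranking Epsilon above Kappa: 7 − 4 = 3.
Kappa wins the head-to-head 4–3.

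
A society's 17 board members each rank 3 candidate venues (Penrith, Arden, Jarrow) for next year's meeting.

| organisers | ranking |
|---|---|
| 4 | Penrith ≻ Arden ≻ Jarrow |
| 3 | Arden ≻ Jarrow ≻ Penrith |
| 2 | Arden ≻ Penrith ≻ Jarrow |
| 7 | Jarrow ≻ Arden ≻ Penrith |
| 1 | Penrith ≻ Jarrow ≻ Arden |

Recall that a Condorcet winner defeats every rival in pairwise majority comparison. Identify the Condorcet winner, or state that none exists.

Head-to-head results (17 organisers):
Penrith vs Arden: Penrith is ranked higher on 4+1 = 5 ballots, Arden on 12. Arden wins 12–5.
Penrith vs Jarrow: Penrith preferred on 4+2+1 = 7 ballots; Jarrow wins 10–7.
Arden vs Jarrow: Arden is ranked higher on 4+3+2 = 9 ballots, Jarrow on 8. Arden wins 9–8.
Arden beats each of Penrith, Jarrow — Arden is the Condorcet winner.

Arden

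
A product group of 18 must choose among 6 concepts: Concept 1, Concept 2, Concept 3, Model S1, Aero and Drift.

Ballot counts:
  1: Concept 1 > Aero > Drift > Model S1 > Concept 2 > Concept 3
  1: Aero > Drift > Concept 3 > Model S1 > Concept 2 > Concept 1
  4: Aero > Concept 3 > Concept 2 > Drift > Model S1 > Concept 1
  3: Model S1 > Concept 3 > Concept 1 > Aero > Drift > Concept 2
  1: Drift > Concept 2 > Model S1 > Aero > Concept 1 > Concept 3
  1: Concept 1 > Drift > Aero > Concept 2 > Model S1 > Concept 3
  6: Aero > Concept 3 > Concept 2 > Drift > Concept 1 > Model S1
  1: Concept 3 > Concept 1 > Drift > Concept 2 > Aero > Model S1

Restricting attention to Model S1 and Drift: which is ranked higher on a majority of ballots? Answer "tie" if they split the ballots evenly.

Ballots ranking Model S1 above Drift: 3.
Ballots ranking Drift above Model S1: 18 − 3 = 15.
Drift wins the head-to-head 15–3.

Drift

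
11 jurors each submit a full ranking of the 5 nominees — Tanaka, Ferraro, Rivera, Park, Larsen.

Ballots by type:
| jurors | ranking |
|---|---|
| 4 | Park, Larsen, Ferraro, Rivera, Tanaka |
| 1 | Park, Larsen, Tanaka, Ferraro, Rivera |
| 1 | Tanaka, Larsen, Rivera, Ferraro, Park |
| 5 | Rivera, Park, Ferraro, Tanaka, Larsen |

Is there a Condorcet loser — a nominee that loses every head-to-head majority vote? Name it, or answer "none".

none

Head-to-head results (11 jurors):
Tanaka vs Ferraro: Ferraro wins 9–2.
Tanaka vs Rivera: Rivera, 9–2.
Tanaka vs Park: Park wins 10–1.
Tanaka vs Larsen: Tanaka wins 6–5.
Ferraro–Rivera: Rivera 6–5.
Ferraro vs Park: Ferraro is ranked higher on 1 ballot, Park on 10. Park wins 10–1.
Ferraro vs Larsen: Ferraro is ranked higher on 5 ballots, Larsen on 6. Larsen wins 6–5.
Rivera vs Park: 6 to 5, Rivera.
Rivera vs Larsen: Larsen wins 6–5.
Park vs Larsen: 10 to 1, Park.
Each nominee has at least one pairwise win (Tanaka beats Larsen; Ferraro beats Tanaka; Rivera beats Tanaka; Park beats Tanaka; Larsen beats Ferraro) — no Condorcet loser.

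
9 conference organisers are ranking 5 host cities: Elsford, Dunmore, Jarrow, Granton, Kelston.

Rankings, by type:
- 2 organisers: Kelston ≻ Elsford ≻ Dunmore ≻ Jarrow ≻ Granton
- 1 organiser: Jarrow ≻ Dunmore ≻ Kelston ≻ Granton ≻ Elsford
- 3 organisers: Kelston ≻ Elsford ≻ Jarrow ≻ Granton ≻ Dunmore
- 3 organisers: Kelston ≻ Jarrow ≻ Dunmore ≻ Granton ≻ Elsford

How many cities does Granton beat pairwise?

Granton against each rival (9 organisers):
Granton vs Elsford: Elsford, 5–4.
Granton–Dunmore: Dunmore 6–3.
Granton vs Jarrow: 0 for Granton, 9 for Jarrow — Jarrow by 9–0.
Granton vs Kelston: Kelston wins 9–0.
Granton beats no one; loses to Elsford, Dunmore, Jarrow, Kelston — 0 pairwise wins.

0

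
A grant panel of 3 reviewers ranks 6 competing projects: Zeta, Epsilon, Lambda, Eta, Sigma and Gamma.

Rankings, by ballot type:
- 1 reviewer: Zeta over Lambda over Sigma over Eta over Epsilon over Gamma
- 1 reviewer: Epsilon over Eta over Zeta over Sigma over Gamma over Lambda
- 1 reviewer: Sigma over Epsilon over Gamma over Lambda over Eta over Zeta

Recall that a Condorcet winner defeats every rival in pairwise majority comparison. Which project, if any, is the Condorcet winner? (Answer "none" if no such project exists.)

Check each pair by majority over 3 ballots:
Zeta vs Epsilon: Epsilon, 2–1.
Zeta–Lambda: Zeta 2–1.
Zeta vs Eta: Eta, 2–1.
Zeta vs Sigma: Zeta wins 2–1.
Zeta vs Gamma: Zeta, 2–1.
Epsilon–Lambda: Epsilon 2–1.
Epsilon–Eta: Epsilon 2–1.
Epsilon vs Sigma: Sigma wins 2–1.
Epsilon vs Gamma: Epsilon wins 3–0.
Lambda–Eta: Lambda 2–1.
Lambda vs Sigma: Sigma, 2–1.
Lambda vs Gamma: Gamma wins 2–1.
Eta vs Sigma: Sigma, 2–1.
Eta vs Gamma: Eta wins 2–1.
Sigma vs Gamma: Sigma wins 3–0.
Every project loses at least once (Zeta loses to Epsilon; Epsilon loses to Sigma; Lambda loses to Zeta; Eta loses to Epsilon; Sigma loses to Zeta; Gamma loses to Zeta). The majority relation contains the cycle Zeta → Lambda → Eta → Zeta, so there is no Condorcet winner.

none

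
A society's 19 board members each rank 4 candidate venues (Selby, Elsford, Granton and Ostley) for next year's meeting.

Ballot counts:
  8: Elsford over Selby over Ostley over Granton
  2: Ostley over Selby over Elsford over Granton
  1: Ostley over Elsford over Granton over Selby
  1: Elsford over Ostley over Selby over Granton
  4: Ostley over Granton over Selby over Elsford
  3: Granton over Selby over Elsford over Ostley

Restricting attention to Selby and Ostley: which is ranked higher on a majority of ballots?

Selby

Ballots ranking Selby above Ostley: 8 + 3 = 11.
Ballots ranking Ostley above Selby: 19 − 11 = 8.
Selby wins the head-to-head 11–8.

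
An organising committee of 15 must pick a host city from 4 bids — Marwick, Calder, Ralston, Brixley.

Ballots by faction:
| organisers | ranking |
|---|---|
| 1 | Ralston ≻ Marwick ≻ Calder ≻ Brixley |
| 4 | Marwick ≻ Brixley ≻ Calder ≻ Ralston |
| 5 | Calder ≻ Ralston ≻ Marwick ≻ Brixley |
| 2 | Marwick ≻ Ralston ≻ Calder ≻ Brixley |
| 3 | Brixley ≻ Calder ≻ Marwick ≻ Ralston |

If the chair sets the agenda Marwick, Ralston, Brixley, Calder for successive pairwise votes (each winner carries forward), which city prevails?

Calder

Round 1: Marwick vs Ralston — 9–6, Marwick advances.
Round 2: Marwick vs Brixley — 12–3, Marwick advances.
Round 3: Marwick vs Calder — 7–8, Calder advances.
The agenda winner is Calder.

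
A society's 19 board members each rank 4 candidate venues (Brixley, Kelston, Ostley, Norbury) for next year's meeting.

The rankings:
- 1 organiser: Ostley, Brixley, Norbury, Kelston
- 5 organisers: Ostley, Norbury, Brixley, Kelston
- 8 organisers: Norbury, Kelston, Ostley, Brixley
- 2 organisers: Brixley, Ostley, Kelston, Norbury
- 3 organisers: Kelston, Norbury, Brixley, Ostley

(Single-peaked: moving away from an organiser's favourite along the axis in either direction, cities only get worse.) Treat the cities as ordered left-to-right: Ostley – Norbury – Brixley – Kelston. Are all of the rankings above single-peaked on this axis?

Axis positions: Ostley=1, Norbury=2, Brixley=3, Kelston=4.
Ballot type 1: ranking walks positions 1-3-2-4; Brixley is ranked above Norbury even though Norbury lies between Brixley and the peak Ostley on the axis — preferences dip and rise again. Not single-peaked.
Ballot type 2 (peak Ostley at position 1): ranking walks positions 1-2-3-4, expanding outward from the peak — single-peaked.
Ballot type 3: ranking walks positions 2-4-1-3; Kelston is ranked above Brixley even though Brixley lies between Kelston and the peak Norbury on the axis — preferences dip and rise again. Not single-peaked.
Ballot type 4: ranking walks positions 3-1-4-2; Ostley is ranked above Norbury even though Norbury lies between Ostley and the peak Brixley on the axis — preferences dip and rise again. Not single-peaked.
Ballot type 5: ranking walks positions 4-2-3-1; Norbury is ranked above Brixley even though Brixley lies between Norbury and the peak Kelston on the axis — preferences dip and rise again. Not single-peaked.
Ballot type 1 violates single-peakedness, so the profile is not single-peaked on this axis.

no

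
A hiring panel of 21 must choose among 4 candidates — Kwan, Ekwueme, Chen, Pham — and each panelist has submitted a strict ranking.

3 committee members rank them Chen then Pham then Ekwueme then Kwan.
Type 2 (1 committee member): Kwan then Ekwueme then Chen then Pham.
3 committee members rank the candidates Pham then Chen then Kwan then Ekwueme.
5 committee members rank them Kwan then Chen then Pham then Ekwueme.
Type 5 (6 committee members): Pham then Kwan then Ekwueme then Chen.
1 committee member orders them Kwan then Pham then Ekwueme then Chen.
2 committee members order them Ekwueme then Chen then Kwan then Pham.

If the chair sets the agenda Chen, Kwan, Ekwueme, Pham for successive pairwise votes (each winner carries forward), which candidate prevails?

Round 1: Chen vs Kwan — 8–13, Kwan advances.
Round 2: Kwan vs Ekwueme — 16–5, Kwan advances.
Round 3: Kwan vs Pham — 9–12, Pham advances.
Pham survives the agenda.

Pham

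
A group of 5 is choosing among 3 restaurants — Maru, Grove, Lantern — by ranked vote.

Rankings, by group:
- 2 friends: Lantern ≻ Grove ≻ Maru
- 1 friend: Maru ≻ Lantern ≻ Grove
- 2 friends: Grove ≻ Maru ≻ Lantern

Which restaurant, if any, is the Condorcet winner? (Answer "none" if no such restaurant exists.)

none

Check each pair by majority over 5 ballots:
Maru vs Grove: Maru preferred on 1 ballot; Grove wins 4–1.
Maru vs Lantern: Maru preferred on 1+2 = 3 ballots; Maru wins 3–2.
Grove vs Lantern: Grove preferred on 2 ballots; Lantern wins 3–2.
Each restaurant drops at least one matchup (Maru loses to Grove; Grove loses to Lantern; Lantern loses to Maru); the cycle Maru → Lantern → Grove → Maru rules out a Condorcet winner.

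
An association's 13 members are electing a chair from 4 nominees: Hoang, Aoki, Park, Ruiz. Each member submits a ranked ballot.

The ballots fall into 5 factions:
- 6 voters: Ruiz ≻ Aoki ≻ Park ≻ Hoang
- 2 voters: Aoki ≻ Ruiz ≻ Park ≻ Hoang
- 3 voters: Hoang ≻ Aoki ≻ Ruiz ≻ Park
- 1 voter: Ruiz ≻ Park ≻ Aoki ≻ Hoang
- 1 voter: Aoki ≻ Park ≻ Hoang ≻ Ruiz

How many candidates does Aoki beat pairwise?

Aoki against each rival (13 voters):
Aoki vs Hoang: 6+2+1+1 = 10 for Aoki, 3 for Hoang — Aoki by 10–3.
Aoki vs Park: Aoki wins 12–1.
Aoki vs Ruiz: 6 to 7, Ruiz.
Aoki beats Hoang, Park; loses to Ruiz — 2 pairwise wins.

2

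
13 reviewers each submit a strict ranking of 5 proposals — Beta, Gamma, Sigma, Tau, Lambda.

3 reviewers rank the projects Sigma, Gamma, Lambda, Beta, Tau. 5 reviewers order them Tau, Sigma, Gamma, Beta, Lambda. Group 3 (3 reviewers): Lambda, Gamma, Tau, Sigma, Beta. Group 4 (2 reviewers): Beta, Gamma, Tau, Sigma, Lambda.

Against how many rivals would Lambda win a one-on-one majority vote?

0

Lambda against each rival (13 reviewers):
Lambda–Beta: Beta 7–6.
Lambda vs Gamma: Gamma, 10–3.
Lambda–Sigma: Sigma 10–3.
Lambda vs Tau: Lambda preferred on 3+3 = 6 ballots; Tau wins 7–6.
Lambda beats no one; loses to Beta, Gamma, Sigma, Tau — 0 pairwise wins.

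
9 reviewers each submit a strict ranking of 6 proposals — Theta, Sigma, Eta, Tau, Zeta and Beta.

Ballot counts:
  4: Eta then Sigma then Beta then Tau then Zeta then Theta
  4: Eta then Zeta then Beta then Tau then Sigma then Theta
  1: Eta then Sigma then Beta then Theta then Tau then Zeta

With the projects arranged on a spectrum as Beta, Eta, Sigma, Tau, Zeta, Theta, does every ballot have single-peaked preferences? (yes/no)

Axis positions: Beta=1, Eta=2, Sigma=3, Tau=4, Zeta=5, Theta=6.
Bloc 1 (peak Eta at position 2): ranking walks positions 2-3-1-4-5-6, expanding outward from the peak — single-peaked.
Bloc 2: ranking walks positions 2-5-1-4-3-6; Zeta is ranked above Sigma even though Sigma lies between Zeta and the peak Eta on the axis — preferences dip and rise again. Not single-peaked.
Bloc 3: ranking walks positions 2-3-1-6-4-5; Theta is ranked above Tau even though Tau lies between Theta and the peak Eta on the axis — preferences dip and rise again. Not single-peaked.
Bloc 2 violates single-peakedness, so the profile is not single-peaked on this axis.

no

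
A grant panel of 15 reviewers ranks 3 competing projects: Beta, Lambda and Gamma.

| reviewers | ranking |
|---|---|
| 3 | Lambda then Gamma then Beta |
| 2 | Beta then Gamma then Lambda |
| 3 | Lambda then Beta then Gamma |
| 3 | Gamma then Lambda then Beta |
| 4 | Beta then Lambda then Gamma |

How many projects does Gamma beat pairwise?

0

Gamma against each rival (15 reviewers):
Gamma–Beta: Beta 9–6.
Gamma vs Lambda: Lambda wins 10–5.
Gamma beats no one; loses to Beta, Lambda — 0 pairwise wins.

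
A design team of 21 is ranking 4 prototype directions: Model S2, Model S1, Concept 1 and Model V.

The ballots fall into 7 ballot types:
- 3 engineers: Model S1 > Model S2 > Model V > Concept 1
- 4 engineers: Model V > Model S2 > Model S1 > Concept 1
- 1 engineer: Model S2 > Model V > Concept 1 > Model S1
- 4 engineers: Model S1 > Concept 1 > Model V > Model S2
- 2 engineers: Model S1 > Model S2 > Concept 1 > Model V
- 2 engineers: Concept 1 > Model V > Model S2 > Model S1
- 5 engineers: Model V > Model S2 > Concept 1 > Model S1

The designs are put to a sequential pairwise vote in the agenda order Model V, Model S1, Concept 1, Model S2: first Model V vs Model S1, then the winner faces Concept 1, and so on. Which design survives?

Model V

Round 1: Model V vs Model S1 — 12–9, Model V advances.
Round 2: Model V vs Concept 1 — 13–8, Model V advances.
Round 3: Model V vs Model S2 — 15–6, Model V advances.
Model V survives the agenda.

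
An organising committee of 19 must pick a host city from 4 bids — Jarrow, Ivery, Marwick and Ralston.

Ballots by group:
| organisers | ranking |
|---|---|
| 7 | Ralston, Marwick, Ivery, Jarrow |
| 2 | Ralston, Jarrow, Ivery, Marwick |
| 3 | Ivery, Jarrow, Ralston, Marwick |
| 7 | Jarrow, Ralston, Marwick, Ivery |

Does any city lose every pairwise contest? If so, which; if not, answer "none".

Head-to-head results (19 organisers):
Jarrow vs Ivery: 9 to 10, Ivery.
Jarrow vs Marwick: 12 to 7, Jarrow.
Jarrow vs Ralston: Jarrow, 10–9.
Ivery vs Marwick: 5 to 14, Marwick.
Ivery vs Ralston: Ralston, 16–3.
Marwick–Ralston: Ralston 19–0.
Each city has at least one pairwise win (Jarrow beats Marwick; Ivery beats Jarrow; Marwick beats Ivery; Ralston beats Ivery) — no Condorcet loser.

none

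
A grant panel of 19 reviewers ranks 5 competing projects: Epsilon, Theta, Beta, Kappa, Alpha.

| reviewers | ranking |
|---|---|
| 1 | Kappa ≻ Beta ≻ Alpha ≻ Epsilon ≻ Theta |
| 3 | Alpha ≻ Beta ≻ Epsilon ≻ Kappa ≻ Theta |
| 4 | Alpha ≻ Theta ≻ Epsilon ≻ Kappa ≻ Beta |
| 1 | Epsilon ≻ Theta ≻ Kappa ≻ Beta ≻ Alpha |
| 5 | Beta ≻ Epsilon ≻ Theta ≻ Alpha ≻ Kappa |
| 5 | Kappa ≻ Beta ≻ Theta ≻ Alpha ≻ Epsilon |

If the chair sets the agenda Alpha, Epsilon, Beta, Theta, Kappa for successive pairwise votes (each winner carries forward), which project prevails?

Round 1: Alpha vs Epsilon — 13–6, Alpha advances.
Round 2: Alpha vs Beta — 7–12, Beta advances.
Round 3: Beta vs Theta — 14–5, Beta advances.
Round 4: Beta vs Kappa — 8–11, Kappa advances.
The agenda winner is Kappa.

Kappa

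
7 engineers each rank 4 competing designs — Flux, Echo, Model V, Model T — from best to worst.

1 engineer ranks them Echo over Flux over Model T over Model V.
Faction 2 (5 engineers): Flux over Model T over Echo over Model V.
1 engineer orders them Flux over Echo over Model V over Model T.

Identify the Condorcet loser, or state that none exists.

Model V

Head-to-head results (7 engineers):
Flux vs Echo: 5+1 = 6 for Flux, 1 for Echo — Flux by 6–1.
Flux vs Model V: Flux wins 7–0.
Flux vs Model T: Flux, 7–0.
Echo vs Model V: Echo, 7–0.
Echo–Model T: Model T 5–2.
Model V vs Model T: Model T wins 6–1.
Model V loses to every other design — it is the Condorcet loser.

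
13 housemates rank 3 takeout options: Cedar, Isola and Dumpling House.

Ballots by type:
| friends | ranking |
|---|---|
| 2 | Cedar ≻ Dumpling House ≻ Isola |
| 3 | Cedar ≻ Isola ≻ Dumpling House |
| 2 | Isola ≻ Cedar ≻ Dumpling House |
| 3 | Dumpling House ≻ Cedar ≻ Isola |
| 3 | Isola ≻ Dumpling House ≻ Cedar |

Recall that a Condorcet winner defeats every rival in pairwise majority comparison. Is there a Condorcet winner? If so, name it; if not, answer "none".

Pairwise majorities:
Cedar vs Isola: Cedar wins 8–5.
Cedar vs Dumpling House: Cedar wins 7–6.
Isola–Dumpling House: Isola 8–5.
Cedar defeats every rival head-to-head and is the Condorcet winner.

Cedar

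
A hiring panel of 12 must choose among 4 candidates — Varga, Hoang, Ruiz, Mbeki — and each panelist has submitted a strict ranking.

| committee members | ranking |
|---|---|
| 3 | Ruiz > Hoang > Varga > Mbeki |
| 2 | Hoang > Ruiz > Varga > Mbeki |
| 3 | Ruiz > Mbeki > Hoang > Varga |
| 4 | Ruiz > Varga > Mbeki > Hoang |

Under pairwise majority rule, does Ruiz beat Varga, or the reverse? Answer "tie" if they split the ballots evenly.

Ballots ranking Ruiz above Varga: 3 + 2 + 3 + 4 = 12.
Ballots ranking Varga above Ruiz: 12 − 12 = 0.
Ruiz wins the head-to-head 12–0.

Ruiz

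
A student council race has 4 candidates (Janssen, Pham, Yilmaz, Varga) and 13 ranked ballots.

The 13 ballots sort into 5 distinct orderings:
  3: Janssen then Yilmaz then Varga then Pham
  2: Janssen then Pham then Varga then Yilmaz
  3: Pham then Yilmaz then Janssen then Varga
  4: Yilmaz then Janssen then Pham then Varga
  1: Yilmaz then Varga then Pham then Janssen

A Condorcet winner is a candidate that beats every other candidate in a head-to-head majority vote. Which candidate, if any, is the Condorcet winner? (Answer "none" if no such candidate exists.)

Yilmaz

Head-to-head results (13 voters):
Janssen vs Pham: Janssen, 9–4.
Janssen–Yilmaz: Yilmaz 8–5.
Janssen vs Varga: Janssen wins 12–1.
Pham–Yilmaz: Yilmaz 8–5.
Pham vs Varga: Pham wins 9–4.
Yilmaz vs Varga: Yilmaz wins 11–2.
Yilmaz defeats every rival head-to-head and is the Condorcet winner.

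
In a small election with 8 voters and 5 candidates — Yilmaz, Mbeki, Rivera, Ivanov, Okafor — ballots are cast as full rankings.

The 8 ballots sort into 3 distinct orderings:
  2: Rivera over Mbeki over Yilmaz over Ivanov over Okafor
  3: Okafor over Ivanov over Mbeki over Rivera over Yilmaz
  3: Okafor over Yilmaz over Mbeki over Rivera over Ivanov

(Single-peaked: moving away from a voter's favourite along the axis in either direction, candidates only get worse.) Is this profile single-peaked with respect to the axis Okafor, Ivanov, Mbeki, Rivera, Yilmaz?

no

Axis positions: Okafor=1, Ivanov=2, Mbeki=3, Rivera=4, Yilmaz=5.
Cluster 1 (peak Rivera at position 4): ranking walks positions 4-3-5-2-1, expanding outward from the peak — single-peaked.
Cluster 2 (peak Okafor at position 1): ranking walks positions 1-2-3-4-5, expanding outward from the peak — single-peaked.
Cluster 3: ranking walks positions 1-5-3-4-2; Yilmaz is ranked above Ivanov even though Ivanov lies between Yilmaz and the peak Okafor on the axis — preferences dip and rise again. Not single-peaked.
Cluster 3 violates single-peakedness, so the profile is not single-peaked on this axis.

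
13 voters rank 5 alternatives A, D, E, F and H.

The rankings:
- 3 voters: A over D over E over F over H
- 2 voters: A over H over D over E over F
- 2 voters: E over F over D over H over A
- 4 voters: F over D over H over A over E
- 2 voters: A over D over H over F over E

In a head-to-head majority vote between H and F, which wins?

F

Ballots ranking H above F: 2 + 2 = 4.
Ballots ranking F above H: 13 − 4 = 9.
F wins the head-to-head 9–4.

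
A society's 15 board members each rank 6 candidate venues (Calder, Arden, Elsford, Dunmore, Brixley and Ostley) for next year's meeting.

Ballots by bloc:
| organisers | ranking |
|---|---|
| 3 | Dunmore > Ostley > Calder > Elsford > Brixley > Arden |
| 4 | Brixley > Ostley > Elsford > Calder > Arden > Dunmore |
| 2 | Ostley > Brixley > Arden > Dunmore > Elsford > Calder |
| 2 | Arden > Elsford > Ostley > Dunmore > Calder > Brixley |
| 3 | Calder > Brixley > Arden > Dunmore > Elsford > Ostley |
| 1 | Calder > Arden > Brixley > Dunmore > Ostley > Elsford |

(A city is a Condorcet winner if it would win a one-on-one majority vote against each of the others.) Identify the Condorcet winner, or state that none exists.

Check each pair by majority over 15 ballots:
Calder vs Arden: 11 to 4, Calder.
Calder vs Elsford: Elsford wins 8–7.
Calder vs Dunmore: Calder, 8–7.
Calder vs Brixley: Calder preferred on 3+2+3+1 = 9 ballots; Calder wins 9–6.
Calder vs Ostley: Calder preferred on 3+1 = 4 ballots; Ostley wins 11–4.
Arden vs Elsford: 2+2+3+1 = 8 for Arden, 7 for Elsford — Arden by 8–7.
Arden vs Dunmore: Arden is ranked higher on 4+2+2+3+1 = 12 ballots, Dunmore on 3. Arden wins 12–3.
Arden–Brixley: Brixley 12–3.
Arden vs Ostley: Arden is ranked higher on 2+3+1 = 6 ballots, Ostley on 9. Ostley wins 9–6.
Elsford vs Dunmore: Dunmore wins 9–6.
Elsford vs Brixley: Brixley, 10–5.
Elsford vs Ostley: Ostley, 10–5.
Dunmore vs Brixley: Dunmore is ranked higher on 3+2 = 5 ballots, Brixley on 10. Brixley wins 10–5.
Dunmore–Ostley: Ostley 8–7.
Brixley vs Ostley: Brixley, 8–7.
Each city drops at least one matchup (Calder loses to Elsford; Arden loses to Calder; Elsford loses to Arden; Dunmore loses to Calder; Brixley loses to Calder; Ostley loses to Brixley); the cycle Calder > Arden > Elsford > Calder rules out a Condorcet winner.

none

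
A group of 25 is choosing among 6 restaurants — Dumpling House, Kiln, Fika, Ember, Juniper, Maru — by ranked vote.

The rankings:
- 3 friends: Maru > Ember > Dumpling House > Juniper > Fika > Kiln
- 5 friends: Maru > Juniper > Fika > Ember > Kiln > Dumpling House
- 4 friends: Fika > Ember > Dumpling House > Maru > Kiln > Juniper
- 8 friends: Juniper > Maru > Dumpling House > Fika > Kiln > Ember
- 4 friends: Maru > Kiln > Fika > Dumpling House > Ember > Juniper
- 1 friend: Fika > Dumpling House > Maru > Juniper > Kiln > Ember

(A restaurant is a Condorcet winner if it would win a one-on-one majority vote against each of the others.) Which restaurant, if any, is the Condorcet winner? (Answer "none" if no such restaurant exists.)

Check each pair by majority over 25 ballots:
Dumpling House vs Kiln: Dumpling House, 16–9.
Dumpling House vs Fika: Fika wins 14–11.
Dumpling House–Ember: Dumpling House 13–12.
Dumpling House vs Juniper: Juniper, 13–12.
Dumpling House vs Maru: Maru wins 20–5.
Kiln vs Fika: Fika, 21–4.
Kiln vs Ember: Kiln, 13–12.
Kiln vs Juniper: Juniper wins 17–8.
Kiln vs Maru: Maru, 25–0.
Fika vs Ember: Fika wins 22–3.
Fika vs Juniper: Juniper, 16–9.
Fika vs Maru: Maru, 20–5.
Ember–Juniper: Juniper 14–11.
Ember vs Maru: Maru wins 21–4.
Juniper–Maru: Maru 17–8.
Maru wins every pairwise contest, so Maru is the Condorcet winner.

Maru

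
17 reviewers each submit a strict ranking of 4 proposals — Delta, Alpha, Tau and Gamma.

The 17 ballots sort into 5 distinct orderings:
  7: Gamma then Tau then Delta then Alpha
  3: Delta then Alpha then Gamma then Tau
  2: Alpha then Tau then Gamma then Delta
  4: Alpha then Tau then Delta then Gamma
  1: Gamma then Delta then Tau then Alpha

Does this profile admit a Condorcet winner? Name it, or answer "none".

none

Check each pair by majority over 17 ballots:
Delta vs Alpha: Delta preferred on 7+3+1 = 11 ballots; Delta wins 11–6.
Delta vs Tau: Tau wins 13–4.
Delta vs Gamma: 3+4 = 7 for Delta, 10 for Gamma — Gamma by 10–7.
Alpha vs Tau: Alpha wins 9–8.
Alpha vs Gamma: Alpha, 9–8.
Tau–Gamma: Gamma 11–6.
Each project drops at least one matchup (Delta loses to Tau; Alpha loses to Delta; Tau loses to Alpha; Gamma loses to Alpha); the cycle Delta → Alpha → Tau → Delta rules out a Condorcet winner.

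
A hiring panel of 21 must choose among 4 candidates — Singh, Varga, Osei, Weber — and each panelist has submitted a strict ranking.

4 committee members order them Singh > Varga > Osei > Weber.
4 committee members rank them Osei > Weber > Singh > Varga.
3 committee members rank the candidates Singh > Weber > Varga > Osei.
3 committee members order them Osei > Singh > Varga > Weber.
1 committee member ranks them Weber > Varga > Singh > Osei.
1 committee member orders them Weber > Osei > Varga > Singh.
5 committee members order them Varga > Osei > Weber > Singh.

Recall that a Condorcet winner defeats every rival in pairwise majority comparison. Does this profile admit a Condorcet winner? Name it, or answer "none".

Pairwise majorities:
Singh vs Varga: 14 to 7, Singh.
Singh vs Osei: 4+3+1 = 8 for Singh, 13 for Osei — Osei by 13–8.
Singh vs Weber: 4+3+3 = 10 for Singh, 11 for Weber — Weber by 11–10.
Varga vs Osei: 13 to 8, Varga.
Varga vs Weber: 4+3+5 = 12 for Varga, 9 for Weber — Varga by 12–9.
Osei vs Weber: Osei preferred on 4+4+3+5 = 16 ballots; Osei wins 16–5.
No candidate is unbeaten: Singh loses to Osei; Varga loses to Singh; Osei loses to Varga; Weber loses to Varga. In particular Singh > Varga > Osei > Singh is a majority cycle — no Condorcet winner exists.

none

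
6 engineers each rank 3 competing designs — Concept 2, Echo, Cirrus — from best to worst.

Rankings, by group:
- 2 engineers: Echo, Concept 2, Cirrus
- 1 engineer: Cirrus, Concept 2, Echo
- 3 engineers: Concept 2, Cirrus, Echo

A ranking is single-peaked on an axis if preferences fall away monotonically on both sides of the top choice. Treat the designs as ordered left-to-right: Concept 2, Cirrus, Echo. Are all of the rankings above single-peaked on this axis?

no

Axis positions: Concept 2=1, Cirrus=2, Echo=3.
Group 1: ranking walks positions 3-1-2; Concept 2 is ranked above Cirrus even though Cirrus lies between Concept 2 and the peak Echo on the axis — preferences dip and rise again. Not single-peaked.
Group 2 (peak Cirrus at position 2): ranking walks positions 2-1-3, expanding outward from the peak — single-peaked.
Group 3 (peak Concept 2 at position 1): ranking walks positions 1-2-3, expanding outward from the peak — single-peaked.
Group 1 violates single-peakedness, so the profile is not single-peaked on this axis.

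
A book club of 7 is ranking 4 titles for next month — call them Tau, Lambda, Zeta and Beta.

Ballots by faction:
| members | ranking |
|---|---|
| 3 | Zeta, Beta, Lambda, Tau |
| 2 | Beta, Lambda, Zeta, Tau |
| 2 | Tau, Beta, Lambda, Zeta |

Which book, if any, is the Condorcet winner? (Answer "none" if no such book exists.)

Check each pair by majority over 7 ballots:
Tau vs Lambda: 2 for Tau, 5 for Lambda — Lambda by 5–2.
Tau vs Zeta: 2 for Tau, 5 for Zeta — Zeta by 5–2.
Tau vs Beta: Tau preferred on 2 ballots; Beta wins 5–2.
Lambda vs Zeta: 2+2 = 4 for Lambda, 3 for Zeta — Lambda by 4–3.
Lambda vs Beta: 0 for Lambda, 7 for Beta — Beta by 7–0.
Zeta vs Beta: 3 to 4, Beta.
Beta defeats every rival head-to-head and is the Condorcet winner.

Beta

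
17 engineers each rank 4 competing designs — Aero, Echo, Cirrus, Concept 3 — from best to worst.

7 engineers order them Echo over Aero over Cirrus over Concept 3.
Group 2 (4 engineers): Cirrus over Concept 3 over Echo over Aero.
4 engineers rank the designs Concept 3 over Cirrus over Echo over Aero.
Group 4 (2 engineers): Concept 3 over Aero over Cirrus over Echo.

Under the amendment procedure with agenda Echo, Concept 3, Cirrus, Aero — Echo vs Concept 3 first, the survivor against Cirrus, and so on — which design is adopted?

Round 1: Echo vs Concept 3 — 7–10, Concept 3 advances.
Round 2: Concept 3 vs Cirrus — 6–11, Cirrus advances.
Round 3: Cirrus vs Aero — 8–9, Aero advances.
Aero survives the agenda.

Aero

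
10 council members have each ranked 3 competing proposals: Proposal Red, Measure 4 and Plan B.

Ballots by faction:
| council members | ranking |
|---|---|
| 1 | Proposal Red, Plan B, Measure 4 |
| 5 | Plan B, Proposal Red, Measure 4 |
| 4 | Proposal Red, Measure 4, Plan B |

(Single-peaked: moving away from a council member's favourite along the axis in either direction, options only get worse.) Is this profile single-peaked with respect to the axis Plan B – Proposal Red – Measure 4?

yes

Axis positions: Plan B=1, Proposal Red=2, Measure 4=3.
Faction 1 (peak Proposal Red at position 2): ranking walks positions 2-1-3, expanding outward from the peak — single-peaked.
Faction 2 (peak Plan B at position 1): ranking walks positions 1-2-3, expanding outward from the peak — single-peaked.
Faction 3 (peak Proposal Red at position 2): ranking walks positions 2-3-1, expanding outward from the peak — single-peaked.
Every ranking is single-peaked on this axis.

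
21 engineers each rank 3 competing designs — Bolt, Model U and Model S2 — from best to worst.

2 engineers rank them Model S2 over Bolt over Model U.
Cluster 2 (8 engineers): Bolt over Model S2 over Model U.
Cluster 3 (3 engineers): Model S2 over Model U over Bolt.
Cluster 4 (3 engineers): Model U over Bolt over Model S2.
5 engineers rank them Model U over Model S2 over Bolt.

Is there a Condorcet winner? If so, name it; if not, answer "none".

Pairwise majorities:
Bolt–Model U: Model U 11–10.
Bolt vs Model S2: Bolt, 11–10.
Model U–Model S2: Model S2 13–8.
No design is unbeaten: Bolt loses to Model U; Model U loses to Model S2; Model S2 loses to Bolt. In particular Bolt > Model S2 > Model U > Bolt is a majority cycle — no Condorcet winner exists.

none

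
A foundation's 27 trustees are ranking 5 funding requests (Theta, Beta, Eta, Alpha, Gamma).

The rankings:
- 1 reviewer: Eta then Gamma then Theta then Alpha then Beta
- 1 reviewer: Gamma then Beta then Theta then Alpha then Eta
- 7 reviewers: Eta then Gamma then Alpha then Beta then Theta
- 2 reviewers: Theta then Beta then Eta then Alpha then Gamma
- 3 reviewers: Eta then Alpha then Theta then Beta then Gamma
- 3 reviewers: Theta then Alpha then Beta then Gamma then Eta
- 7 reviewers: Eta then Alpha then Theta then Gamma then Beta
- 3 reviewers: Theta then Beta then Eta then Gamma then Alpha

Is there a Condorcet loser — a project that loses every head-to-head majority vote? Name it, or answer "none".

Head-to-head results (27 reviewers):
Theta vs Beta: 19 to 8, Theta.
Theta vs Eta: Eta, 18–9.
Theta vs Alpha: Alpha wins 17–10.
Theta vs Gamma: 2+3+3+7+3 = 18 for Theta, 9 for Gamma — Theta by 18–9.
Beta vs Eta: Beta is ranked higher on 1+2+3+3 = 9 ballots, Eta on 18. Eta wins 18–9.
Beta vs Alpha: 1+2+3 = 6 for Beta, 21 for Alpha — Alpha by 21–6.
Beta–Gamma: Gamma 16–11.
Eta vs Alpha: Eta, 23–4.
Eta vs Gamma: Eta, 23–4.
Alpha–Gamma: Alpha 15–12.
Beta loses to every other project — it is the Condorcet loser.

Beta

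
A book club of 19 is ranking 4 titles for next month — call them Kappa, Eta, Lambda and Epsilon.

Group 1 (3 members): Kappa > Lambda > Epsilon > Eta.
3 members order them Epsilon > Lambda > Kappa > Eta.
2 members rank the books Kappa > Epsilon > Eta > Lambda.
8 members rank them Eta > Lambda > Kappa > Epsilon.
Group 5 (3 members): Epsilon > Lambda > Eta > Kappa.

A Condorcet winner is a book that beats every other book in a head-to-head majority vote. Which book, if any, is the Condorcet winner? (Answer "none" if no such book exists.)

none

Check each pair by majority over 19 ballots:
Kappa vs Eta: 3+3+2 = 8 for Kappa, 11 for Eta — Eta by 11–8.
Kappa vs Lambda: Kappa preferred on 3+2 = 5 ballots; Lambda wins 14–5.
Kappa vs Epsilon: Kappa is ranked higher on 3+2+8 = 13 ballots, Epsilon on 6. Kappa wins 13–6.
Eta vs Lambda: 10 to 9, Eta.
Eta vs Epsilon: 8 to 11, Epsilon.
Lambda vs Epsilon: 3+8 = 11 for Lambda, 8 for Epsilon — Lambda by 11–8.
Each book drops at least one matchup (Kappa loses to Eta; Eta loses to Epsilon; Lambda loses to Eta; Epsilon loses to Kappa); the cycle Kappa → Epsilon → Eta → Kappa rules out a Condorcet winner.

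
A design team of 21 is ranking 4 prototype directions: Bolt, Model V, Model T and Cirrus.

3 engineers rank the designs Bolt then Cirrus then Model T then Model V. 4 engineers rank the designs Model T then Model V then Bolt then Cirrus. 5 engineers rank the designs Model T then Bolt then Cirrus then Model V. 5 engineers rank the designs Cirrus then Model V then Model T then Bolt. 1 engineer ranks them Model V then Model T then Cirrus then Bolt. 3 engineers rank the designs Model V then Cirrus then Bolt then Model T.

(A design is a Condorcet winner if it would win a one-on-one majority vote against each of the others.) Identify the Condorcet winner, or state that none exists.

none

Check each pair by majority over 21 ballots:
Bolt–Model V: Model V 13–8.
Bolt vs Model T: 3+3 = 6 for Bolt, 15 for Model T — Model T by 15–6.
Bolt vs Cirrus: Bolt wins 12–9.
Model V vs Model T: Model V is ranked higher on 5+1+3 = 9 ballots, Model T on 12. Model T wins 12–9.
Model V vs Cirrus: Cirrus wins 13–8.
Model T–Cirrus: Cirrus 11–10.
Every design loses at least once (Bolt loses to Model V; Model V loses to Model T; Model T loses to Cirrus; Cirrus loses to Bolt). The majority relation contains the cycle Bolt → Cirrus → Model V → Bolt, so there is no Condorcet winner.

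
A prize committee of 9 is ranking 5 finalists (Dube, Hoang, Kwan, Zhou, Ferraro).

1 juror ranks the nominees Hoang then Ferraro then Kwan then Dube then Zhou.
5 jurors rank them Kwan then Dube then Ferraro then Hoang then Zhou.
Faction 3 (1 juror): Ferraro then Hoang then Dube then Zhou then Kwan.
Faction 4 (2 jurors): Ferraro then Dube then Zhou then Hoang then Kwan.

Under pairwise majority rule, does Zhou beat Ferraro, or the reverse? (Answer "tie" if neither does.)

No ballot ranks Zhou above Ferraro: 0.
Ballots ranking Ferraro above Zhou: 9 − 0 = 9.
Ferraro wins the head-to-head 9–0.

Ferraro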